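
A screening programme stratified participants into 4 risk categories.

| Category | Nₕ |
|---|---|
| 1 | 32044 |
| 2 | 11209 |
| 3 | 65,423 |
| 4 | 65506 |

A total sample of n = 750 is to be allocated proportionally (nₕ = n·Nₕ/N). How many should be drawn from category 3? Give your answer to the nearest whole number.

282

N = 32044 + 11209 + 65423 + 65506 = 174182.
n_3 = 750·65423/174182 = 281.701... → 282.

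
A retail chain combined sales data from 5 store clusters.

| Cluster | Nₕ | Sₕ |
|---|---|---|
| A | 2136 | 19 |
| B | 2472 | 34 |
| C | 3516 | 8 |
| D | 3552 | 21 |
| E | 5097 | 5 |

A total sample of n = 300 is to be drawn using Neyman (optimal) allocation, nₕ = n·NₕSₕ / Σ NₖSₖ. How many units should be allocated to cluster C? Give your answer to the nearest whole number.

A: NₕSₕ = 2136·19 = 40584
B: NₕSₕ = 2472·34 = 84048
C: NₕSₕ = 3516·8 = 28128
D: NₕSₕ = 3552·21 = 74592
E: NₕSₕ = 5097·5 = 25485
Σ NₕSₕ = 252837.
n_C = 300·28128/252837 = 33.375... → 33.

33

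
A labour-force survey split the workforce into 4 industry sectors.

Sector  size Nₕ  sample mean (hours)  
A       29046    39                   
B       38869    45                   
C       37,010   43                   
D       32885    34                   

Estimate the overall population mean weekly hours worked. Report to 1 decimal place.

N = 29046 + 38869 + 37010 + 32885 = 137810.
The stratified mean weights each stratum mean by its population share Nₕ/N.
Σ Nₕx̄ₕ = 29046·39 + 38869·45 + 37010·43 + 32885·34 = 1132794 + 1749105 + 1591430 + 1118090 = 5591419.
Divide by N: 5591419 / 137810 = 40.573... → 40.6.

40.6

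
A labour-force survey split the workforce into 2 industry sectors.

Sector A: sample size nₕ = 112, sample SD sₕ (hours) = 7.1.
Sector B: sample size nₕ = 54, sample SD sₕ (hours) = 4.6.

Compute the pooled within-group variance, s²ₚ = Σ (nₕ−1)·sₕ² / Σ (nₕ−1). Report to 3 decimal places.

A: (112−1)·7.1² = 111·50.41 = 5595.51
B: (54−1)·4.6² = 53·21.16 = 1121.48
Numerator = 6716.99; denominator = Σ(nₕ−1) = 164.
s²ₚ = 6716.99/164 = 40.95726... → 40.957.

40.957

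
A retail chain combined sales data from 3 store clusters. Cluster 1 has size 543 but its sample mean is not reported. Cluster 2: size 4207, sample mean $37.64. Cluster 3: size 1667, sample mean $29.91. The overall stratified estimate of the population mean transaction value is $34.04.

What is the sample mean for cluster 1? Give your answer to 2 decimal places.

18.83

Σ Nₕx̄ₕ = N·μ, so 543·x̄_1 = 6417·34.04 − (4207·37.64 + 1667·29.91).
= 218434.68 − 208211.45 = 10223.23.
x̄_1 = 10223.23 / 543 = 18.8273... → 18.83.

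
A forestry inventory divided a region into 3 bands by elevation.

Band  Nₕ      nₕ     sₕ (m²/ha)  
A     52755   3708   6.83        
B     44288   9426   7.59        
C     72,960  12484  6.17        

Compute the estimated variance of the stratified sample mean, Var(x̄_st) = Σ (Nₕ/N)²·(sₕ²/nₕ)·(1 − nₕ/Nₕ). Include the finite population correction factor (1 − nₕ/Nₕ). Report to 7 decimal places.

N = 170003. Term for each stratum: Wₕ²sₕ²/nₕ·(1−nₕ/Nₕ).
Var(x̄_st) = 0.0011263272 + 0.0003264986 + 0.0004655553 = 0.0019183811 → 0.0019184.

0.0019184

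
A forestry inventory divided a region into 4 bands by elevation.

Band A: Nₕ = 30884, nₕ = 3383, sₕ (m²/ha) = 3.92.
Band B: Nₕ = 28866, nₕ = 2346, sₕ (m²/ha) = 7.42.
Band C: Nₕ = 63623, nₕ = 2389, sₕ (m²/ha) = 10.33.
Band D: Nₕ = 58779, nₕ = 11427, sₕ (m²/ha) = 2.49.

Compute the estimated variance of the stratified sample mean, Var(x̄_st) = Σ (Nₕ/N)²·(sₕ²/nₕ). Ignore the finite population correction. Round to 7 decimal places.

N = 182152. Term for each stratum: Wₕ²sₕ²/nₕ.
Var(x̄_st) = 0.0001305778 + 0.0005893661 + 0.0054493524 + 0.0000564993 = 0.0062257955 → 0.0062258.

0.0062258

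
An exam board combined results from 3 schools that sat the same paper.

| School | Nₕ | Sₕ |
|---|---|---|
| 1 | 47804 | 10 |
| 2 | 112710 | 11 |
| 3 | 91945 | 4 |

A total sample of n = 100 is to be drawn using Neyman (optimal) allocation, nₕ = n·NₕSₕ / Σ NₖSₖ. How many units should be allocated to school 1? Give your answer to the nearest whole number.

1: NₕSₕ = 47804·10 = 478040
2: NₕSₕ = 112710·11 = 1239810
3: NₕSₕ = 91945·4 = 367780
Σ NₕSₕ = 2085630.
n_1 = 100·478040/2085630 = 22.921... → 23.

23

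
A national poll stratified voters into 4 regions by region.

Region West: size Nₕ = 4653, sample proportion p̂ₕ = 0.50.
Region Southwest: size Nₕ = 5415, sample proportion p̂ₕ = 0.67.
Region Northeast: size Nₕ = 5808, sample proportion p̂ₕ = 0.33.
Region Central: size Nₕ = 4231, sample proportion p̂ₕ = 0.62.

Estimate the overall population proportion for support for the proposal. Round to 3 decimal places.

Wₕ = Nₕ/N with N = 20107: 0.2314, 0.2693, 0.2889, 0.2104.
p̂_st = 0.2314·0.50 + 0.2693·0.67 + 0.2889·0.33 + 0.2104·0.62 ≈ 0.52193... → 0.522.

0.522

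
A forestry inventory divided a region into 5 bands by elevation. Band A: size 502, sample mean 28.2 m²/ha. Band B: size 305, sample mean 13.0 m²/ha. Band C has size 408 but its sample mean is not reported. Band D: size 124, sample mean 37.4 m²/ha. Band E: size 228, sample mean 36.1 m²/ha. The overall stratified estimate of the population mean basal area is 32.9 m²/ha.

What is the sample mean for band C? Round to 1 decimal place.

N = 502 + 305 + 408 + 124 + 228 = 1567.
Overall total = μ·N = 32.9·1567 = 51554.3.
Subtract the known strata: 502·28.2 + 305·13.0 + 124·37.4 + 228·36.1 = 30989.8.
Remaining total for band C: 51554.3 − 30989.8 = 20564.5.
Divide by its size: 20564.5 / 408 = 50.403... → 50.4.

50.4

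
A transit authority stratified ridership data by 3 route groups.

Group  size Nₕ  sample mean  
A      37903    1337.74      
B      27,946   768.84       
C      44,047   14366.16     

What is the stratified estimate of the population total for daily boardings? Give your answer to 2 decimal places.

A: 37903·1337.74 = 50704359.22
B: 27946·768.84 = 21486002.64
C: 44047·14366.16 = 632786249.52
τ̂ = Σ Nₕx̄ₕ = 704976611.38.

704976611.38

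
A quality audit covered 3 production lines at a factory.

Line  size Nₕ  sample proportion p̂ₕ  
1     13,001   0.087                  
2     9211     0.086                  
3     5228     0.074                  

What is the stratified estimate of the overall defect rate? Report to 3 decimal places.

Wₕ = Nₕ/N with N = 27440: 0.4738, 0.3357, 0.1905.
p̂_st = 0.4738·0.087 + 0.3357·0.086 + 0.1905·0.074 ≈ 0.08419... → 0.084.

0.084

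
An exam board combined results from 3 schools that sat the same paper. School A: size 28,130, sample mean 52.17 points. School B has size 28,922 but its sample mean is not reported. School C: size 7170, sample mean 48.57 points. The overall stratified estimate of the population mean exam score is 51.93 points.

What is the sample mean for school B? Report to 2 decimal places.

52.53

Σ Nₕx̄ₕ = N·μ, so 28922·x̄_B = 64222·51.93 − (28130·52.17 + 7170·48.57).
= 3335048.46 − 1815789 = 1519259.46.
x̄_B = 1519259.46 / 28922 = 52.5295... → 52.53.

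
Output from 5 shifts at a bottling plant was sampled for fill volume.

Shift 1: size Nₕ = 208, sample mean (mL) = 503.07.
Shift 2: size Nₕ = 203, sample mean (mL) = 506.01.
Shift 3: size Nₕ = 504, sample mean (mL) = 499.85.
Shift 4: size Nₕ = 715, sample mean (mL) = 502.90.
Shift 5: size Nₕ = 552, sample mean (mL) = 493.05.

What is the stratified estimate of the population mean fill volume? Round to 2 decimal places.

N = 2182; weights Wₕ = Nₕ/N = (0.0953, 0.0930, 0.2310, 0.3277, 0.2530).
x̄_st = Σ Wₕ·x̄ₕ = 0.0953·503.07 + 0.0930·506.01 + 0.2310·499.85 + 0.3277·502.90 + 0.2530·493.05 ≈ 500.0092...
→ 500.01.

500.01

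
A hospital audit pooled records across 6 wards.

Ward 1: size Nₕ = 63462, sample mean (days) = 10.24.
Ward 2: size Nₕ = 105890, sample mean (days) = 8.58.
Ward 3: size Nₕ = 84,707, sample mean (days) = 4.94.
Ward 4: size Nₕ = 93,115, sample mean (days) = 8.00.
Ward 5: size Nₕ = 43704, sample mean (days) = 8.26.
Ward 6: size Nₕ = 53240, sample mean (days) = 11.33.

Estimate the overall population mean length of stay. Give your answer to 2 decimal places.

N = 444118; weights Wₕ = Nₕ/N = (0.1429, 0.2384, 0.1907, 0.2097, 0.0984, 0.1199).
x̄_st = Σ Wₕ·x̄ₕ = 0.1429·10.24 + 0.2384·8.58 + 0.1907·4.94 + 0.2097·8.00 + 0.0984·8.26 + 0.1199·11.33 ≈ 8.2995...
→ 8.30.

8.30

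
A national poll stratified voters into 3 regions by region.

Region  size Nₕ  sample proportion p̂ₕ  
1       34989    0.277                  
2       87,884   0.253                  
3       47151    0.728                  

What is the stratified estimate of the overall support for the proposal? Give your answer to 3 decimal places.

N = 34989 + 87884 + 47151 = 170024.
Overall proportion = Σ (Nₕ/N)·p̂ₕ.
Σ Nₕp̂ₕ = 9691.953 + 22234.652 + 34325.928 = 66252.533.
66252.533 / 170024 = 0.38967... → 0.390.

0.390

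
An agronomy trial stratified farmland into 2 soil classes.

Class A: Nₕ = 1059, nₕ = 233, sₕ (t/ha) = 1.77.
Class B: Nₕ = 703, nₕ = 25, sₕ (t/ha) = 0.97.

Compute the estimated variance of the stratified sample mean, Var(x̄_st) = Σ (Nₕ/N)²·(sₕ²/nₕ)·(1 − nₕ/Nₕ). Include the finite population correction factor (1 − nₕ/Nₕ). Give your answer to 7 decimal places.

0.0095664

N = 1762. Term for each stratum: Wₕ²sₕ²/nₕ·(1−nₕ/Nₕ).
Var(x̄_st) = 0.0037883911 + 0.0057779885 = 0.0095663796 → 0.0095664.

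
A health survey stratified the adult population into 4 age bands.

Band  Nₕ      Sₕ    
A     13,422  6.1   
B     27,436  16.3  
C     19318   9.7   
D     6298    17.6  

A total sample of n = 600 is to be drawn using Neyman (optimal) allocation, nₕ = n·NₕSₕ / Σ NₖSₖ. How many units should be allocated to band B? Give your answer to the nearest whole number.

324

Σ NₕSₕ = 13422·6.1 + 27436·16.3 + 19318·9.7 + 6298·17.6 = 827310.4.
Share for B: 447206.8/827310.4 = 0.54056.
n_B = 600 × 0.54056 = 324.333... → 324.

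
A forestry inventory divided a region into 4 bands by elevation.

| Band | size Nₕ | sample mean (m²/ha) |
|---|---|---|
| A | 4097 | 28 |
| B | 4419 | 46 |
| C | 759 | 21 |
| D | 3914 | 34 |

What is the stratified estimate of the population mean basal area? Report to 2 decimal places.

35.41

N = 13189; weights Wₕ = Nₕ/N = (0.3106, 0.3351, 0.0575, 0.2968).
x̄_st = Σ Wₕ·x̄ₕ = 0.3106·28 + 0.3351·46 + 0.0575·21 + 0.2968·34 ≈ 35.4087...
→ 35.41.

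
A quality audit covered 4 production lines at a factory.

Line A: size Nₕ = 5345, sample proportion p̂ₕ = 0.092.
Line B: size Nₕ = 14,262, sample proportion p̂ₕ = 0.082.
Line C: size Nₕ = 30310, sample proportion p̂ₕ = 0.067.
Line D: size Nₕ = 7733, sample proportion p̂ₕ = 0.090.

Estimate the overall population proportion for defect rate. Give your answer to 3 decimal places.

Wₕ = Nₕ/N with N = 57650: 0.0927, 0.2474, 0.5258, 0.1341.
p̂_st = 0.0927·0.092 + 0.2474·0.082 + 0.5258·0.067 + 0.1341·0.090 ≈ 0.07611... → 0.076.

0.076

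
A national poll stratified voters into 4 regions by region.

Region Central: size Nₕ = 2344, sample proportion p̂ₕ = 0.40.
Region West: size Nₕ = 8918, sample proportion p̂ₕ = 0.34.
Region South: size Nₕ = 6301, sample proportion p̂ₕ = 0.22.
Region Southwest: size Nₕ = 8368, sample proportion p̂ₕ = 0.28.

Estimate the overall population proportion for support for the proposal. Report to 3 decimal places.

Wₕ = Nₕ/N with N = 25931: 0.0904, 0.3439, 0.2430, 0.3227.
p̂_st = 0.0904·0.40 + 0.3439·0.34 + 0.2430·0.22 + 0.3227·0.28 ≈ 0.29690... → 0.297.

0.297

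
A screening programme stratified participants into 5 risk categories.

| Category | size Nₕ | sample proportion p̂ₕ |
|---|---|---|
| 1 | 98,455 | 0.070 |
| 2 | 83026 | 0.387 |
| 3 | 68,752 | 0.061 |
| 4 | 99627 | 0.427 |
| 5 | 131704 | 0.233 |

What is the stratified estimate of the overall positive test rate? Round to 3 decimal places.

N = 98455 + 83026 + 68752 + 99627 + 131704 = 481564.
Overall proportion = Σ (Nₕ/N)·p̂ₕ.
Σ Nₕp̂ₕ = 6891.85 + 32131.062 + 4193.872 + 42540.729 + 30687.032 = 116444.545.
116444.545 / 481564 = 0.24180... → 0.242.

0.242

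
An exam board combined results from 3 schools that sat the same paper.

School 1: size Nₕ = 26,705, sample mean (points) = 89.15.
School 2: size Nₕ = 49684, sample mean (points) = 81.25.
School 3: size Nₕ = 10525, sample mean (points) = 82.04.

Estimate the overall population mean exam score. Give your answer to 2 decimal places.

N = 26705 + 49684 + 10525 = 86914.
The stratified mean weights each stratum mean by its population share Nₕ/N.
Σ Nₕx̄ₕ = 26705·89.15 + 49684·81.25 + 10525·82.04 = 2380750.75 + 4036825 + 863471 = 7281046.75.
Divide by N: 7281046.75 / 86914 = 83.7730... → 83.77.

83.77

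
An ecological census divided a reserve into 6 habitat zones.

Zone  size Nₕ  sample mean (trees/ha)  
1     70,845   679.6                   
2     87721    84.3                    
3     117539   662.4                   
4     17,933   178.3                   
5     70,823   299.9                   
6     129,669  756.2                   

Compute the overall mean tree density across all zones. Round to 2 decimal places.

517.44

x̄_st = (Σ Nₕx̄ₕ) / (Σ Nₕ) = (70845·679.6 + 87721·84.3 + 117539·662.4 + 17933·178.3 + 70823·299.9 + 129669·756.2) / 494530
= 255891945.3 / 494530 = 517.4447... → 517.44.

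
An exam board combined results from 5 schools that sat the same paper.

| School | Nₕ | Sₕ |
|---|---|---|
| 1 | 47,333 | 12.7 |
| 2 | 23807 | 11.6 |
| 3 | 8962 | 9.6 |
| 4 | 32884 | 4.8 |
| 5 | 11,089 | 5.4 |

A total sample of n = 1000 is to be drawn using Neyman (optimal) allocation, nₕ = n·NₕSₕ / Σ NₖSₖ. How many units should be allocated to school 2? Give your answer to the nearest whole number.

1: NₕSₕ = 47333·12.7 = 601129.1
2: NₕSₕ = 23807·11.6 = 276161.2
3: NₕSₕ = 8962·9.6 = 86035.2
4: NₕSₕ = 32884·4.8 = 157843.2
5: NₕSₕ = 11089·5.4 = 59880.6
Σ NₕSₕ = 1181049.3.
n_2 = 1000·276161.2/1181049.3 = 233.827... → 234.

234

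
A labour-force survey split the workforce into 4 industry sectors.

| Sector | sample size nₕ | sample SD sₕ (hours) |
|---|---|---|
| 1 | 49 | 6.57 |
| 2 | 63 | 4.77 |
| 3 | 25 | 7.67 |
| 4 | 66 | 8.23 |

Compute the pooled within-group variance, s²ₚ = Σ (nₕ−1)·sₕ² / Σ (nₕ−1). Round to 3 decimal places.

Degrees of freedom: 48 + 62 + 24 + 65 = 199.
Σ(nₕ−1)sₕ² = 48·43.1649 + 62·22.7529 + 24·58.8289 + 65·67.7329 = 9297.1271.
s²ₚ = 9297.1271 / 199 = 46.71923... → 46.719.

46.719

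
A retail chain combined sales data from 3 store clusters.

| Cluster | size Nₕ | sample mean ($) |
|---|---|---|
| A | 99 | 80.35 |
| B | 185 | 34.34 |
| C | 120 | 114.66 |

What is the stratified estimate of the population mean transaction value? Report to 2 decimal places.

x̄_st = (Σ Nₕx̄ₕ) / (Σ Nₕ) = (99·80.35 + 185·34.34 + 120·114.66) / 404
= 28066.75 / 404 = 69.4722... → 69.47.

69.47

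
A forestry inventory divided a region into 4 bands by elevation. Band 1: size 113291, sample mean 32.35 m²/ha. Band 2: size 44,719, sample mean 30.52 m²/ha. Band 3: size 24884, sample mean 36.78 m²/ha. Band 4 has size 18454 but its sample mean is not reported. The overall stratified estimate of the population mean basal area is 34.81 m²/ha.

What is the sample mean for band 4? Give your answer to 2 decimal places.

N = 113291 + 44719 + 24884 + 18454 = 201348.
Overall total = μ·N = 34.81·201348 = 7008923.88.
Subtract the known strata: 113291·32.35 + 44719·30.52 + 24884·36.78 = 5945021.25.
Remaining total for band 4: 7008923.88 − 5945021.25 = 1063902.63.
Divide by its size: 1063902.63 / 18454 = 57.6516... → 57.65.

57.65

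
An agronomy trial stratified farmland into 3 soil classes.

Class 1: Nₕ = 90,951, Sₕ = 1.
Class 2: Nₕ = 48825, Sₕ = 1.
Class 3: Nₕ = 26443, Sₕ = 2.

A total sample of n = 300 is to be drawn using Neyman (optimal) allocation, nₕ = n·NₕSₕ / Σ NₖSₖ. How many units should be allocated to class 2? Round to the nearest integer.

76

Σ NₕSₕ = 90951·1 + 48825·1 + 26443·2 = 192662.
Share for 2: 48825/192662 = 0.25342.
n_2 = 300 × 0.25342 = 76.027... → 76.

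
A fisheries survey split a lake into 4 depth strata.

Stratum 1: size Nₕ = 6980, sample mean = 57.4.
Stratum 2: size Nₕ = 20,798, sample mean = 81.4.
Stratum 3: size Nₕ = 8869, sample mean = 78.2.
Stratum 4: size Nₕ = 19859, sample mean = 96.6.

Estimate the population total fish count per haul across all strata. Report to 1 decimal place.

4705544.4

Estimate total by summing Nₕ·x̄ₕ over strata.
6980·57.4 + 20798·81.4 + 8869·78.2 + 19859·96.6 = 400652 + 1692957.2 + 693555.8 + 1918379.4 = 4705544.4.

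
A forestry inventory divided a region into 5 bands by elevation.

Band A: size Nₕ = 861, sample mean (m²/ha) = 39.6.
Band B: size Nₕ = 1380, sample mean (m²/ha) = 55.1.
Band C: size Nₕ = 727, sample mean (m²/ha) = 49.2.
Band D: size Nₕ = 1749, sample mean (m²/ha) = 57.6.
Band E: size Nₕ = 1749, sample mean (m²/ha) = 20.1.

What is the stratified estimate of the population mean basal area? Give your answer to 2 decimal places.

43.58

N = 6466; weights Wₕ = Nₕ/N = (0.1332, 0.2134, 0.1124, 0.2705, 0.2705).
x̄_st = Σ Wₕ·x̄ₕ = 0.1332·39.6 + 0.2134·55.1 + 0.1124·49.2 + 0.2705·57.6 + 0.2705·20.1 ≈ 43.5817...
→ 43.58.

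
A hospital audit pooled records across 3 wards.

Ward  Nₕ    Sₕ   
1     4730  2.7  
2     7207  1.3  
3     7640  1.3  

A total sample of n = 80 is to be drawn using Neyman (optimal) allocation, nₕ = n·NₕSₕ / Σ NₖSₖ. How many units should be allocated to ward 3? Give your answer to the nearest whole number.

25

1: NₕSₕ = 4730·2.7 = 12771
2: NₕSₕ = 7207·1.3 = 9369.1
3: NₕSₕ = 7640·1.3 = 9932
Σ NₕSₕ = 32072.1.
n_3 = 80·9932/32072.1 = 24.774... → 25.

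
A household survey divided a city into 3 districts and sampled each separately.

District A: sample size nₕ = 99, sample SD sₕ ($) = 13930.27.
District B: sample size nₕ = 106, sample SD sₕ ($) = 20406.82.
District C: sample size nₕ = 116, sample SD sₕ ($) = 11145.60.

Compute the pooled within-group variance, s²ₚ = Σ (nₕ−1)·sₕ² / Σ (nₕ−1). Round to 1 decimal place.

242229449.9

Degrees of freedom: 98 + 105 + 115 = 318.
Σ(nₕ−1)sₕ² = 98·194052422.2729 + 105·416438302.5124 + 115·124224399.36 = 77028965072.9462.
s²ₚ = 77028965072.9462 / 318 = 242229449.915... → 242229449.9.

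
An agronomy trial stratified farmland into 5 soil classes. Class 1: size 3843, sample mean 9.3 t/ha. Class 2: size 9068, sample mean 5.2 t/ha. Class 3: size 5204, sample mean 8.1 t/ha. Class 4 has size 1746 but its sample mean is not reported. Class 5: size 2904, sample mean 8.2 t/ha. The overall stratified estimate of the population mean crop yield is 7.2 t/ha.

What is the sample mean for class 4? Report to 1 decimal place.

N = 3843 + 9068 + 5204 + 1746 + 2904 = 22765.
Overall total = μ·N = 7.2·22765 = 163908.
Subtract the known strata: 3843·9.3 + 9068·5.2 + 5204·8.1 + 2904·8.2 = 148858.7.
Remaining total for class 4: 163908 − 148858.7 = 15049.3.
Divide by its size: 15049.3 / 1746 = 8.619... → 8.6.

8.6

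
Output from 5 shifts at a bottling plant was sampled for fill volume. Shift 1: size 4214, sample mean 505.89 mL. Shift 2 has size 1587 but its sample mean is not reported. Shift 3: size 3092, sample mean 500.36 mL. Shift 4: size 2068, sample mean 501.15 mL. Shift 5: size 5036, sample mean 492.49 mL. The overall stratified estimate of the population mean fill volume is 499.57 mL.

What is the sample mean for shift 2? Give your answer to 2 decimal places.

N = 4214 + 1587 + 3092 + 2068 + 5036 = 15997.
Overall total = μ·N = 499.57·15997 = 7991621.29.
Subtract the known strata: 4214·505.89 + 3092·500.36 + 2068·501.15 + 5036·492.49 = 7195491.42.
Remaining total for shift 2: 7991621.29 − 7195491.42 = 796129.87.
Divide by its size: 796129.87 / 1587 = 501.6571... → 501.66.

501.66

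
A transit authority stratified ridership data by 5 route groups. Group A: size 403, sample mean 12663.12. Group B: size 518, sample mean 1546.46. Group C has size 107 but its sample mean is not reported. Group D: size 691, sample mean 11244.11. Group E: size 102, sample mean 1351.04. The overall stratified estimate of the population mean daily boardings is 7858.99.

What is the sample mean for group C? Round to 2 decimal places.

N = 403 + 518 + 107 + 691 + 102 = 1821.
Overall total = μ·N = 7858.99·1821 = 14311220.79.
Subtract the known strata: 403·12663.12 + 518·1546.46 + 691·11244.11 + 102·1351.04 = 13811789.73.
Remaining total for group C: 14311220.79 − 13811789.73 = 499431.06.
Divide by its size: 499431.06 / 107 = 4667.58 → 4667.58.

4667.58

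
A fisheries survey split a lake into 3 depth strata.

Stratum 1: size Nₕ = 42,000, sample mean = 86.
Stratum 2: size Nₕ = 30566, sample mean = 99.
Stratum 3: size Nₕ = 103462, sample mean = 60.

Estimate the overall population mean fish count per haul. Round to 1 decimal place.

73.0

N = 42000 + 30566 + 103462 = 176028.
Overall mean = Σ (Nₕ/N)·x̄ₕ — weight by population share, not a simple average.
Σ Nₕx̄ₕ = 42000·86 + 30566·99 + 103462·60 = 3612000 + 3026034 + 6207720 = 12845754.
Divide by N: 12845754 / 176028 = 72.976... → 73.0.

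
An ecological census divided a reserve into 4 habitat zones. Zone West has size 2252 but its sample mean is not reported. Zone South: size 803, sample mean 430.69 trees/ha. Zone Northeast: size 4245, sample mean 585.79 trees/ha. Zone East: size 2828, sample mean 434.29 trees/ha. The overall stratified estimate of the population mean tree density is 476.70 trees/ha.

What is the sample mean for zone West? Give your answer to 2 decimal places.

Σ Nₕx̄ₕ = N·μ, so 2252·x̄_West = 10128·476.70 − (803·430.69 + 4245·585.79 + 2828·434.29).
= 4828017.6 − 4060694.74 = 767322.86.
x̄_West = 767322.86 / 2252 = 340.7295... → 340.73.

340.73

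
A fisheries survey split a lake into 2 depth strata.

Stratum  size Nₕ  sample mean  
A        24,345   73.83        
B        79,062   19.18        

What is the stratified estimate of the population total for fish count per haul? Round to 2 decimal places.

3313800.51

Population total = Σ Nₕ·x̄ₕ (each stratum's size times its mean).
24345·73.83 + 79062·19.18 = 1797391.35 + 1516409.16 = 3313800.51.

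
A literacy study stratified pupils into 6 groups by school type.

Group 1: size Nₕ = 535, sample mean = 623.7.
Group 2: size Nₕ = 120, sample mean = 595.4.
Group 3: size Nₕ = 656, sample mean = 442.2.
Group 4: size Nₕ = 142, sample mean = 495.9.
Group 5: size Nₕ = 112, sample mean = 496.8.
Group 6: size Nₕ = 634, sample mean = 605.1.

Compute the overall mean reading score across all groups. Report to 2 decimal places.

547.93

x̄_st = (Σ Nₕx̄ₕ) / (Σ Nₕ) = (535·623.7 + 120·595.4 + 656·442.2 + 142·495.9 + 112·496.8 + 634·605.1) / 2199
= 1204903.5 / 2199 = 547.9325... → 547.93.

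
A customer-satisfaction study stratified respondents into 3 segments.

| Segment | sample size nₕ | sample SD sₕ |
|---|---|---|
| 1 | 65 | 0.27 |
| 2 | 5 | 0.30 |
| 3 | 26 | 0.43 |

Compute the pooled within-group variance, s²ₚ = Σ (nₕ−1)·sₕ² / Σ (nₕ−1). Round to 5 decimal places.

0.10374

1: (65−1)·0.27² = 64·0.0729 = 4.6656
2: (5−1)·0.30² = 4·0.09 = 0.36
3: (26−1)·0.43² = 25·0.1849 = 4.6225
Numerator = 9.6481; denominator = Σ(nₕ−1) = 93.
s²ₚ = 9.6481/93 = 0.1037430... → 0.10374.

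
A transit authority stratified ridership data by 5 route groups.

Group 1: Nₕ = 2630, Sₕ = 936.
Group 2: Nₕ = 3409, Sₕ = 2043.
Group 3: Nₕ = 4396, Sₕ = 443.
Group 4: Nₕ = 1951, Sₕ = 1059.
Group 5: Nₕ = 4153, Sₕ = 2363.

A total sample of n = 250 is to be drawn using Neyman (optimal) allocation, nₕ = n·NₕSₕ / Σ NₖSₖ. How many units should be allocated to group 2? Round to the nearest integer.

75

1: NₕSₕ = 2630·936 = 2461680
2: NₕSₕ = 3409·2043 = 6964587
3: NₕSₕ = 4396·443 = 1947428
4: NₕSₕ = 1951·1059 = 2066109
5: NₕSₕ = 4153·2363 = 9813539
Σ NₕSₕ = 23253343.
n_2 = 250·6964587/23253343 = 74.877... → 75.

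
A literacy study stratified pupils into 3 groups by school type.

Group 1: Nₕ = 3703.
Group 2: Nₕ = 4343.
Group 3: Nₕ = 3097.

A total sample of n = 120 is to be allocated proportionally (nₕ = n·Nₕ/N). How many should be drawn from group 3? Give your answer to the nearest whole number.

Share of group 3 = 3097/11143 = 0.27793.
Allocate 120 × 0.27793 = 33.352... → 33.

33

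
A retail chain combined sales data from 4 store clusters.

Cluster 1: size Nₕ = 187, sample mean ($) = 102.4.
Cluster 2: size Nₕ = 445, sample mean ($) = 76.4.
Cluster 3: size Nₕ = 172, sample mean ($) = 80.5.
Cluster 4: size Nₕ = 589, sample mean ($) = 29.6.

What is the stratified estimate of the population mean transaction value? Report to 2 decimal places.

x̄_st = (Σ Nₕx̄ₕ) / (Σ Nₕ) = (187·102.4 + 445·76.4 + 172·80.5 + 589·29.6) / 1393
= 84427.2 / 1393 = 60.6082... → 60.61.

60.61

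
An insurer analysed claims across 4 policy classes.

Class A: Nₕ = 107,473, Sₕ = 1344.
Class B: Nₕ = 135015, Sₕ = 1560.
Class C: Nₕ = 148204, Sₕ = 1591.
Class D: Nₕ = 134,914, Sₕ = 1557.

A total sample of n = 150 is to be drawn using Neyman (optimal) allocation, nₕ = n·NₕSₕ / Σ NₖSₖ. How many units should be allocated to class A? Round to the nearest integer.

27

A: NₕSₕ = 107473·1344 = 144443712
B: NₕSₕ = 135015·1560 = 210623400
C: NₕSₕ = 148204·1591 = 235792564
D: NₕSₕ = 134914·1557 = 210061098
Σ NₕSₕ = 800920774.
n_A = 150·144443712/800920774 = 27.052... → 27.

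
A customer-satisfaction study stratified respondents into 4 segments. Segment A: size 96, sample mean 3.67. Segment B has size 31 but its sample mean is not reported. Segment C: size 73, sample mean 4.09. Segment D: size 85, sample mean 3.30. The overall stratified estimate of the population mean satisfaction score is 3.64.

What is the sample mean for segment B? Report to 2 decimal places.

N = 96 + 31 + 73 + 85 = 285.
Overall total = μ·N = 3.64·285 = 1037.4.
Subtract the known strata: 96·3.67 + 73·4.09 + 85·3.30 = 931.39.
Remaining total for segment B: 1037.4 − 931.39 = 106.01.
Divide by its size: 106.01 / 31 = 3.4197... → 3.42.

3.42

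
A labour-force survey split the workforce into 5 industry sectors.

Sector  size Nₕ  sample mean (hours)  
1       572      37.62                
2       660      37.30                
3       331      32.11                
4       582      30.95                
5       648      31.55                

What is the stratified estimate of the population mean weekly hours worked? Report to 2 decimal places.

x̄_st = (Σ Nₕx̄ₕ) / (Σ Nₕ) = (572·37.62 + 660·37.30 + 331·32.11 + 582·30.95 + 648·31.55) / 2793
= 95222.35 / 2793 = 34.0932... → 34.09.

34.09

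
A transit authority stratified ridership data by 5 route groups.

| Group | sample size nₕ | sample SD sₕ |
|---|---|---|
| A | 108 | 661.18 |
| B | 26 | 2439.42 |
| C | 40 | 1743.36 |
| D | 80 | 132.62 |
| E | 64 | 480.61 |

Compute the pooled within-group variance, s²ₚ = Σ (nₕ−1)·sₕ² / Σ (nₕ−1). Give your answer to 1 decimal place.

1054376.0

A: (108−1)·661.18² = 107·437158.9924 = 46776012.1868
B: (26−1)·2439.42² = 25·5950769.9364 = 148769248.41
C: (40−1)·1743.36² = 39·3039304.0896 = 118532859.4944
D: (80−1)·132.62² = 79·17588.0644 = 1389457.0876
E: (64−1)·480.61² = 63·230985.9721 = 14552116.2423
Numerator = 330019693.4211; denominator = Σ(nₕ−1) = 313.
s²ₚ = 330019693.4211/313 = 1054376.017... → 1054376.0.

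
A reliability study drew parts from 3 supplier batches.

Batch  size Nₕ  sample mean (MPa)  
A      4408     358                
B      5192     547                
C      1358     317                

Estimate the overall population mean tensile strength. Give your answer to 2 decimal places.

x̄_st = (Σ Nₕx̄ₕ) / (Σ Nₕ) = (4408·358 + 5192·547 + 1358·317) / 10958
= 4848574 / 10958 = 442.4689... → 442.47.

442.47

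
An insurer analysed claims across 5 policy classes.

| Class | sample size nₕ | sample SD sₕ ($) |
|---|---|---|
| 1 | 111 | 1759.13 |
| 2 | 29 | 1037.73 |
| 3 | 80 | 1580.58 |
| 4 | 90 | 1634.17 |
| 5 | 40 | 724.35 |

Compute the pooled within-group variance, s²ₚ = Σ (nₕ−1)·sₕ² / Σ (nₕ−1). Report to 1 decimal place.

1: (111−1)·1759.13² = 110·3094538.3569 = 340399219.259
2: (29−1)·1037.73² = 28·1076883.5529 = 30152739.4812
3: (80−1)·1580.58² = 79·2498233.1364 = 197360417.7756
4: (90−1)·1634.17² = 89·2670511.5889 = 237675531.4121
5: (40−1)·724.35² = 39·524682.9225 = 20462633.9775
Numerator = 826050541.9054; denominator = Σ(nₕ−1) = 345.
s²ₚ = 826050541.9054/345 = 2394349.397... → 2394349.4.

2394349.4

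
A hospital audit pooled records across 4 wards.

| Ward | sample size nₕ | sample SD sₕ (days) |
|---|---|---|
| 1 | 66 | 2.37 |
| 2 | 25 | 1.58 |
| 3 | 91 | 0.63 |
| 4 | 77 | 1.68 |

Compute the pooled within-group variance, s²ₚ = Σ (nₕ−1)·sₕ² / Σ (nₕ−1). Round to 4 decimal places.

2.6480

Degrees of freedom: 65 + 24 + 90 + 76 = 255.
Σ(nₕ−1)sₕ² = 65·5.6169 + 24·2.4964 + 90·0.3969 + 76·2.8224 = 675.2355.
s²ₚ = 675.2355 / 255 = 2.647982... → 2.6480.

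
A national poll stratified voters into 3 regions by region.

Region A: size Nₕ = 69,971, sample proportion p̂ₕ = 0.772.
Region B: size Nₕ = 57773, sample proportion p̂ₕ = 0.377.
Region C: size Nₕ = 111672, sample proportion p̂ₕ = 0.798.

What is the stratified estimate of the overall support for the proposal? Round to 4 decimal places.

0.6888

Wₕ = Nₕ/N with N = 239416: 0.2923, 0.2413, 0.4664.
p̂_st = 0.2923·0.772 + 0.2413·0.377 + 0.4664·0.798 ≈ 0.688811... → 0.6888.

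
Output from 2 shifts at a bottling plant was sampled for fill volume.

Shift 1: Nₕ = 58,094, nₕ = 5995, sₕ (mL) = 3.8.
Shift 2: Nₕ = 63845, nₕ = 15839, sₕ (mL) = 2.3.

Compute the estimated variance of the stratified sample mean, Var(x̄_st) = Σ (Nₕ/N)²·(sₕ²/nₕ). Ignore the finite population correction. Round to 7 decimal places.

0.0006383

N = 121939. Term for each stratum: Wₕ²sₕ²/nₕ.
Var(x̄_st) = 0.0005467078 + 0.0000915580 = 0.0006382659 → 0.0006383.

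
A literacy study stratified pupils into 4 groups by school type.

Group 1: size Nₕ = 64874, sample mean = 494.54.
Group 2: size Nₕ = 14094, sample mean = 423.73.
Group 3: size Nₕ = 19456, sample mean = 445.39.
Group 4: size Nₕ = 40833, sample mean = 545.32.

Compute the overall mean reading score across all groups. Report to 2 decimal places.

495.40

N = 139257; weights Wₕ = Nₕ/N = (0.4659, 0.1012, 0.1397, 0.2932).
x̄_st = Σ Wₕ·x̄ₕ = 0.4659·494.54 + 0.1012·423.73 + 0.1397·445.39 + 0.2932·545.32 ≈ 495.3963...
→ 495.40.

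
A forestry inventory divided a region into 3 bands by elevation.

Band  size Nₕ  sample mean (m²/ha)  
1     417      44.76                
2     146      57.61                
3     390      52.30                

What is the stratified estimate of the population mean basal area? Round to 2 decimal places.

N = 953; weights Wₕ = Nₕ/N = (0.4376, 0.1532, 0.4092).
x̄_st = Σ Wₕ·x̄ₕ = 0.4376·44.76 + 0.1532·57.61 + 0.4092·52.30 ≈ 49.8142...
→ 49.81.

49.81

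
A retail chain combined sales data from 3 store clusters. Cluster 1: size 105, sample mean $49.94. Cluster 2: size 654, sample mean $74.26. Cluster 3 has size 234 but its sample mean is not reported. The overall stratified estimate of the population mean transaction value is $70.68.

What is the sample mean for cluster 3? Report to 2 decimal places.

69.98

N = 105 + 654 + 234 = 993.
Overall total = μ·N = 70.68·993 = 70185.24.
Subtract the known strata: 105·49.94 + 654·74.26 = 53809.74.
Remaining total for cluster 3: 70185.24 − 53809.74 = 16375.5.
Divide by its size: 16375.5 / 234 = 69.9808... → 69.98.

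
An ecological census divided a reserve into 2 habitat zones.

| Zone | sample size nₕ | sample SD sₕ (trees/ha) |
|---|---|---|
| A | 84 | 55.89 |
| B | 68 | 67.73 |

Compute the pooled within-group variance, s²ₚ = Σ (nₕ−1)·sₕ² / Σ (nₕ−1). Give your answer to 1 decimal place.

Degrees of freedom: 83 + 67 = 150.
Σ(nₕ−1)sₕ² = 83·3123.6921 + 67·4587.3529 = 566619.0886.
s²ₚ = 566619.0886 / 150 = 3777.461... → 3777.5.

3777.5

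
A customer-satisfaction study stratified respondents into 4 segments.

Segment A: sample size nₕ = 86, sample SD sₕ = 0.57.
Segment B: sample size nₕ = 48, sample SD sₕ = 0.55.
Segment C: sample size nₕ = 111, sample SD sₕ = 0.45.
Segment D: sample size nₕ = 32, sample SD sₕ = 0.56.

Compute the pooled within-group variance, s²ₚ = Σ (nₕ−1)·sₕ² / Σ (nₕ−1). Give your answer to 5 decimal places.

A: (86−1)·0.57² = 85·0.3249 = 27.6165
B: (48−1)·0.55² = 47·0.3025 = 14.2175
C: (111−1)·0.45² = 110·0.2025 = 22.275
D: (32−1)·0.56² = 31·0.3136 = 9.7216
Numerator = 73.8306; denominator = Σ(nₕ−1) = 273.
s²ₚ = 73.8306/273 = 0.2704418... → 0.27044.

0.27044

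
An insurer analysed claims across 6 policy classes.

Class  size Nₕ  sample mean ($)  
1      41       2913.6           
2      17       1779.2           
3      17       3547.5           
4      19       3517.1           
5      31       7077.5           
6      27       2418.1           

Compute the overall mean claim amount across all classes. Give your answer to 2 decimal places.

3694.26

N = 41 + 17 + 17 + 19 + 31 + 27 = 152.
The stratified mean weights each stratum mean by its population share Nₕ/N.
Σ Nₕx̄ₕ = 41·2913.6 + 17·1779.2 + 17·3547.5 + 19·3517.1 + 31·7077.5 + 27·2418.1 = 119457.6 + 30246.4 + 60307.5 + 66824.9 + 219402.5 + 65288.7 = 561527.6.
Divide by N: 561527.6 / 152 = 3694.2605... → 3694.26.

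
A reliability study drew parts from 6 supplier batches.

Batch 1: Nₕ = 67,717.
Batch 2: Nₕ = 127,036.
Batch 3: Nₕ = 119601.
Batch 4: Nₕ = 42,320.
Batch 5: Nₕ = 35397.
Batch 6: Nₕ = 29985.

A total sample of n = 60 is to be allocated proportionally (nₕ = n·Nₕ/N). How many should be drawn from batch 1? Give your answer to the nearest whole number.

10

N = 67717 + 127036 + 119601 + 42320 + 35397 + 29985 = 422056.
n_1 = 60·67717/422056 = 9.627... → 10.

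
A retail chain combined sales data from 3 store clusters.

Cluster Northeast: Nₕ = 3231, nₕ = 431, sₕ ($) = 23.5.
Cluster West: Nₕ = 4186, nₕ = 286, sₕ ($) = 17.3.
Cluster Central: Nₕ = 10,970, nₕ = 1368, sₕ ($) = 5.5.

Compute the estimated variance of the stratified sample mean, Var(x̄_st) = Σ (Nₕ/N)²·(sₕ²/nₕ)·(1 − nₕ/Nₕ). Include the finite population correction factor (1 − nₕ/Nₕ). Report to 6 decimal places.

0.091709

N = 18387; Wₕ = Nₕ/N.
cluster Northeast: (3231/18387)²·23.5²/431·(1 − 431/3231) = 0.034287174
cluster West: (4186/18387)²·17.3²/286·(1 − 286/4186) = 0.050532205
cluster Central: (10970/18387)²·5.5²/1368·(1 − 1368/10970) = 0.006889471
Sum = 0.091708850 → 0.091709.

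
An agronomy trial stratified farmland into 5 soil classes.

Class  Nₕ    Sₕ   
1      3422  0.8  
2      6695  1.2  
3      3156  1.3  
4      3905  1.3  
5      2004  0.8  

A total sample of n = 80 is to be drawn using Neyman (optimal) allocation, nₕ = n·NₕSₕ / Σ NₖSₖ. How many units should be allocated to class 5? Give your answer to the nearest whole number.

Σ NₕSₕ = 3422·0.8 + 6695·1.2 + 3156·1.3 + 3905·1.3 + 2004·0.8 = 21554.1.
Share for 5: 1603.2/21554.1 = 0.07438.
n_5 = 80 × 0.07438 = 5.950... → 6.

6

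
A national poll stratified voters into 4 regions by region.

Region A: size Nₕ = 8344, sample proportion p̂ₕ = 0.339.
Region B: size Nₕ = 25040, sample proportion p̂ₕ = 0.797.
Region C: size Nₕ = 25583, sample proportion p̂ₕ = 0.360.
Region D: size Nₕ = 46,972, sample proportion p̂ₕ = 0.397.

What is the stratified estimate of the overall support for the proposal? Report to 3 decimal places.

N = 8344 + 25040 + 25583 + 46972 = 105939.
Overall proportion = Σ (Nₕ/N)·p̂ₕ.
Σ Nₕp̂ₕ = 2828.616 + 19956.88 + 9209.88 + 18647.884 = 50643.26.
50643.26 / 105939 = 0.47804... → 0.478.

0.478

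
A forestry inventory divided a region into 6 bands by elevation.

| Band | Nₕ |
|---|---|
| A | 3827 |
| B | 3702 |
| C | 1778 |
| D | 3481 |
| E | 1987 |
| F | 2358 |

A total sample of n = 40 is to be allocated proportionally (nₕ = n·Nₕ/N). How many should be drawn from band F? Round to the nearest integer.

Share of band F = 2358/17133 = 0.13763.
Allocate 40 × 0.13763 = 5.505... → 6.

6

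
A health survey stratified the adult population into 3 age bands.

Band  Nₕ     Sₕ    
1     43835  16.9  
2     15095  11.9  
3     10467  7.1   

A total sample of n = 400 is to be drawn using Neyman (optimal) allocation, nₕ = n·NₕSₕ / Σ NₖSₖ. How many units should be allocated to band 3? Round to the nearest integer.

Σ NₕSₕ = 43835·16.9 + 15095·11.9 + 10467·7.1 = 994757.7.
Share for 3: 74315.7/994757.7 = 0.07471.
n_3 = 400 × 0.07471 = 29.883... → 30.

30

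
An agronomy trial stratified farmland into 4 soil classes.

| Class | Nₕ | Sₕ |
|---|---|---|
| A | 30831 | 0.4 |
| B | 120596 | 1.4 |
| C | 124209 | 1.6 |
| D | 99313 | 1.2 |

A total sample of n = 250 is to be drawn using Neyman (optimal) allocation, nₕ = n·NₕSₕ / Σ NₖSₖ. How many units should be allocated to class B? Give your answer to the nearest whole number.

Σ NₕSₕ = 30831·0.4 + 120596·1.4 + 124209·1.6 + 99313·1.2 = 499076.8.
Share for B: 168834.4/499076.8 = 0.33829.
n_B = 250 × 0.33829 = 84.573... → 85.

85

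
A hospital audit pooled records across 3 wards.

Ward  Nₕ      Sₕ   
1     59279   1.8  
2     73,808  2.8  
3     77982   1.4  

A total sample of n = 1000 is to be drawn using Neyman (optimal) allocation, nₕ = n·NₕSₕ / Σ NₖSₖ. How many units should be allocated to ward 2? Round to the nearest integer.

1: NₕSₕ = 59279·1.8 = 106702.2
2: NₕSₕ = 73808·2.8 = 206662.4
3: NₕSₕ = 77982·1.4 = 109174.8
Σ NₕSₕ = 422539.4.
n_2 = 1000·206662.4/422539.4 = 489.096... → 489.

489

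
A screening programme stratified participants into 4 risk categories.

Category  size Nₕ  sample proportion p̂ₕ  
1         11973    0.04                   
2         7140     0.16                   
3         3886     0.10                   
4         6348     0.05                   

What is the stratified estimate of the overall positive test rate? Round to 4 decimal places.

Wₕ = Nₕ/N with N = 29347: 0.4080, 0.2433, 0.1324, 0.2163.
p̂_st = 0.4080·0.04 + 0.2433·0.16 + 0.1324·0.10 + 0.2163·0.05 ≈ 0.079304... → 0.0793.

0.0793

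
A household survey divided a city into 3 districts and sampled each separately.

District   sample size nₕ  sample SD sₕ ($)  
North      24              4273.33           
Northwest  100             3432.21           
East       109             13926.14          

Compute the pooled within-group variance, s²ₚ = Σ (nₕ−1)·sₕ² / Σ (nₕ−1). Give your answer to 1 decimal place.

Degrees of freedom: 23 + 99 + 108 = 230.
Σ(nₕ−1)sₕ² = 23·18261349.2889 + 99·11780065.4841 + 108·193937375.2996 = 22531474048.9274.
s²ₚ = 22531474048.9274 / 230 = 97962930.648... → 97962930.6.

97962930.6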